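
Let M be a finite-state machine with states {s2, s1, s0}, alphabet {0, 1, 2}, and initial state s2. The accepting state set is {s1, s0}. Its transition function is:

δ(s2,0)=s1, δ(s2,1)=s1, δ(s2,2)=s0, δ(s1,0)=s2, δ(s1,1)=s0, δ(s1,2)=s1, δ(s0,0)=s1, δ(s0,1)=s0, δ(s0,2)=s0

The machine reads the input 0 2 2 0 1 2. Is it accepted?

Yes

start at s2
read '0': s2 → s1
read '2': s1 → s1
read '2': s1 → s1
read '0': s1 → s2
read '1': s2 → s1
read '2': s1 → s1
End state s1 is accepting.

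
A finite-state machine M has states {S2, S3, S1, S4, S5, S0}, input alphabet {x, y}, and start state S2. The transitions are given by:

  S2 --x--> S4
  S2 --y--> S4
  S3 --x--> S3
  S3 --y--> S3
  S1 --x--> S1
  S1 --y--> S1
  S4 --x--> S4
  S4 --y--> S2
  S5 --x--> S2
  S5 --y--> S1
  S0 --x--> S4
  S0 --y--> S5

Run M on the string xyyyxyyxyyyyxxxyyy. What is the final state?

start at S2
read 'x': S2 → S4
read 'y': S4 → S2
read 'y': S2 → S4
read 'y': S4 → S2
read 'x': S2 → S4
read 'y': S4 → S2
read 'y': S2 → S4
read 'x': S4 → S4
read 'y': S4 → S2
read 'y': S2 → S4
read 'y': S4 → S2
read 'y': S2 → S4
read 'x': S4 → S4
read 'x': S4 → S4
read 'x': S4 → S4
read 'y': S4 → S2
read 'y': S2 → S4
read 'y': S4 → S2

S2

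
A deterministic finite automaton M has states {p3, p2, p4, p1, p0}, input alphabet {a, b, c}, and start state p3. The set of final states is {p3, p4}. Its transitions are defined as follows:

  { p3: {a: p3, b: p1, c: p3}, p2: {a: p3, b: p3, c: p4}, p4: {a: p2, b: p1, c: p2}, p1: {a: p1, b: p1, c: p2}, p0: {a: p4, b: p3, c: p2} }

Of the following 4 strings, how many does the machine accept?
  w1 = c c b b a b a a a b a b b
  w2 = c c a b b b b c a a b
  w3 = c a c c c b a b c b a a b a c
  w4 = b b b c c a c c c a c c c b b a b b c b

1

w1:
  start at p3
  read 'c': p3 → p3
  read 'c': p3 → p3
  read 'b': p3 → p1
  read 'b': p1 → p1
  read 'a': p1 → p1
  read 'b': p1 → p1
  read 'a': p1 → p1
  read 'a': p1 → p1
  read 'a': p1 → p1
  read 'b': p1 → p1
  read 'a': p1 → p1
  read 'b': p1 → p1
  read 'b': p1 → p1
  end p1, rejected
w2:
  start at p3
  read 'c': p3 → p3
  read 'c': p3 → p3
  read 'a': p3 → p3
  read 'b': p3 → p1
  read 'b': p1 → p1
  read 'b': p1 → p1
  read 'b': p1 → p1
  read 'c': p1 → p2
  read 'a': p2 → p3
  read 'a': p3 → p3
  read 'b': p3 → p1
  end p1, rejected
w3:
  start at p3
  read 'c': p3 → p3
  read 'a': p3 → p3
  read 'c': p3 → p3
  read 'c': p3 → p3
  read 'c': p3 → p3
  read 'b': p3 → p1
  read 'a': p1 → p1
  read 'b': p1 → p1
  read 'c': p1 → p2
  read 'b': p2 → p3
  read 'a': p3 → p3
  read 'a': p3 → p3
  read 'b': p3 → p1
  read 'a': p1 → p1
  read 'c': p1 → p2
  end p2, rejected
w4:
  start at p3
  read 'b': p3 → p1
  read 'b': p1 → p1
  read 'b': p1 → p1
  read 'c': p1 → p2
  read 'c': p2 → p4
  read 'a': p4 → p2
  read 'c': p2 → p4
  read 'c': p4 → p2
  read 'c': p2 → p4
  read 'a': p4 → p2
  read 'c': p2 → p4
  read 'c': p4 → p2
  read 'c': p2 → p4
  read 'b': p4 → p1
  read 'b': p1 → p1
  read 'a': p1 → p1
  read 'b': p1 → p1
  read 'b': p1 → p1
  read 'c': p1 → p2
  read 'b': p2 → p3
  end p3, accepted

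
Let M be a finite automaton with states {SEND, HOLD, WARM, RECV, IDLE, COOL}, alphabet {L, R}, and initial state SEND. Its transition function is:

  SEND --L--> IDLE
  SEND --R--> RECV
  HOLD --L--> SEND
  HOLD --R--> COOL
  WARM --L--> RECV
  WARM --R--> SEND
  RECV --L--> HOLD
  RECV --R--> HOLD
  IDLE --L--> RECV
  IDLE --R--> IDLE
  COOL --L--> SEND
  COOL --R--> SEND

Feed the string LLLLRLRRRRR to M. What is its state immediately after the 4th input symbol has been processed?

start at SEND
read 'L': SEND → IDLE
read 'L': IDLE → RECV
read 'L': RECV → HOLD
read 'L': HOLD → SEND
After 4 symbols: SEND.

SEND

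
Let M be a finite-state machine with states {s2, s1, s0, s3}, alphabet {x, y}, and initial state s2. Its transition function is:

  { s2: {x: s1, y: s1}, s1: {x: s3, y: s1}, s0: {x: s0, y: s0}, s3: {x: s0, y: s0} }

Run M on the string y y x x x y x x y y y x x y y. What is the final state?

s0

Trace: s2 -y-> s1 -y-> s1 -x-> s3 -x-> s0 -x-> s0 -y-> s0 -x-> s0 -x-> s0 -y-> s0 -y-> s0 -y-> s0 -x-> s0 -x-> s0 -y-> s0 -y-> s0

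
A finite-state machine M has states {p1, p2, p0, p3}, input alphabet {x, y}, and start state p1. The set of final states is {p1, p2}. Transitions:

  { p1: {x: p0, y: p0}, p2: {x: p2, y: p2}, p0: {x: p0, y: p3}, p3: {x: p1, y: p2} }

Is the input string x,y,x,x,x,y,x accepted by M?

start at p1
read 'x': p1 → p0
read 'y': p0 → p3
read 'x': p3 → p1
read 'x': p1 → p0
read 'x': p0 → p0
read 'y': p0 → p3
read 'x': p3 → p1
End state p1 is accepting.

Yes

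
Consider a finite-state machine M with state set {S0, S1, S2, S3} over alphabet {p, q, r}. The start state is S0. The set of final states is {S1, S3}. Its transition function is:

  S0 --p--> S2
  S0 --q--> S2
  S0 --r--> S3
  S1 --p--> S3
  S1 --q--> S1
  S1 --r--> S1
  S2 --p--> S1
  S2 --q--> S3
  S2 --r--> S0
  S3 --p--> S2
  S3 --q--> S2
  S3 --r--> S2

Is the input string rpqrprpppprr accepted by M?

No

Trace: S0 -r-> S3 -p-> S2 -q-> S3 -r-> S2 -p-> S1 -r-> S1 -p-> S3 -p-> S2 -p-> S1 -p-> S3 -r-> S2 -r-> S0
End state S0 is not accepting.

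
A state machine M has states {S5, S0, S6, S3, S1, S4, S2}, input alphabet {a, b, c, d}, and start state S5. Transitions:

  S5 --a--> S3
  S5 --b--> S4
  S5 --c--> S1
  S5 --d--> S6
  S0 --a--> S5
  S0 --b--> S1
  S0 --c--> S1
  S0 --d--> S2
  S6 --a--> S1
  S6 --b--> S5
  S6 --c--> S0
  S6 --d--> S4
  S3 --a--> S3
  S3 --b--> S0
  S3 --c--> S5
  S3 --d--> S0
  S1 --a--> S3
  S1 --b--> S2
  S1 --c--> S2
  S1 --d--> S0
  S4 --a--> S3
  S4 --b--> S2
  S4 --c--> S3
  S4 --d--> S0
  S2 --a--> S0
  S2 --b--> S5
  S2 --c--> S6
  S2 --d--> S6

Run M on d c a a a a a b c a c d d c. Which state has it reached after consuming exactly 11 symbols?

S5

Trace: S5 -d-> S6 -c-> S0 -a-> S5 -a-> S3 -a-> S3 -a-> S3 -a-> S3 -b-> S0 -c-> S1 -a-> S3 -c-> S5
After 11 symbols: S5.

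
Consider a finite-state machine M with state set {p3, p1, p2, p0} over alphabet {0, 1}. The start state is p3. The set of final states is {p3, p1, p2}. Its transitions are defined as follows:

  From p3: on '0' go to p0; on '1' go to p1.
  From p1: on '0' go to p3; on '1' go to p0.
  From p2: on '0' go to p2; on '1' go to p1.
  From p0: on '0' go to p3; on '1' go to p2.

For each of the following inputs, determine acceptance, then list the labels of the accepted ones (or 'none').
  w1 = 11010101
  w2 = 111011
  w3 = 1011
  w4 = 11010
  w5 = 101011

w1, w4

w1: p3 → p1 → p0 → p3 → p1 → p3 → p1 → p3 → p1  → end p1, accepted
w2: p3 → p1 → p0 → p2 → p2 → p1 → p0  → end p0, rejected
w3: p3 → p1 → p3 → p1 → p0  → end p0, rejected
w4: p3 → p1 → p0 → p3 → p1 → p3  → end p3, accepted
w5: p3 → p1 → p3 → p1 → p3 → p1 → p0  → end p0, rejected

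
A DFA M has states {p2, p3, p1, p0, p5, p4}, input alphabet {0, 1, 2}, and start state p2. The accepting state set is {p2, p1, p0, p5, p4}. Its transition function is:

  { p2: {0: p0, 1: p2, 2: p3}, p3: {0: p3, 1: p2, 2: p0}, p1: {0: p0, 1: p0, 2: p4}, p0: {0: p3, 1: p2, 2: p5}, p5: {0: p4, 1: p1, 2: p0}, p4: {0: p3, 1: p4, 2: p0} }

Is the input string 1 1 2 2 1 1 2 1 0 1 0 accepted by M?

p2 → p2 → p2 → p3 → p0 → p2 → p2 → p3 → p2 → p0 → p2 → p0
End state p0 is accepting.

Yes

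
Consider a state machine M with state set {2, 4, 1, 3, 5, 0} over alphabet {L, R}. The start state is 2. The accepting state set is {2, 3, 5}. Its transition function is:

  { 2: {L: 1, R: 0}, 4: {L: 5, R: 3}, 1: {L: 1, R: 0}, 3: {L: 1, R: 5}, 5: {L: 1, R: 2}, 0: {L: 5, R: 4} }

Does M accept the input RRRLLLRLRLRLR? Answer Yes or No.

start at 2
read 'R': 2 → 0
read 'R': 0 → 4
read 'R': 4 → 3
read 'L': 3 → 1
read 'L': 1 → 1
read 'L': 1 → 1
read 'R': 1 → 0
read 'L': 0 → 5
read 'R': 5 → 2
read 'L': 2 → 1
read 'R': 1 → 0
read 'L': 0 → 5
read 'R': 5 → 2
End state 2 is accepting.

Yes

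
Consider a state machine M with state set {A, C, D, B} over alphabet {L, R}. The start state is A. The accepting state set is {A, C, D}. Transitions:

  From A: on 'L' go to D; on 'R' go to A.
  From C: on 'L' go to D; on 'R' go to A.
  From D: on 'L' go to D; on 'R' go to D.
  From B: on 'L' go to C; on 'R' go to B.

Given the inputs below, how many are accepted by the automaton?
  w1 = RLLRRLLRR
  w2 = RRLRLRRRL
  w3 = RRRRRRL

w1: A → A → D → D → D → D → D → D → D → D  → end D, accepted
w2: A → A → A → D → D → D → D → D → D → D  → end D, accepted
w3: A → A → A → A → A → A → A → D  → end D, accepted

3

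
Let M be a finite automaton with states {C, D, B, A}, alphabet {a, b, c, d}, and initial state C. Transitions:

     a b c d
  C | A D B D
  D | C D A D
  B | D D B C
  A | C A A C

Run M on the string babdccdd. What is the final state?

D

start at C
read 'b': C → D
read 'a': D → C
read 'b': C → D
read 'd': D → D
read 'c': D → A
read 'c': A → A
read 'd': A → C
read 'd': C → D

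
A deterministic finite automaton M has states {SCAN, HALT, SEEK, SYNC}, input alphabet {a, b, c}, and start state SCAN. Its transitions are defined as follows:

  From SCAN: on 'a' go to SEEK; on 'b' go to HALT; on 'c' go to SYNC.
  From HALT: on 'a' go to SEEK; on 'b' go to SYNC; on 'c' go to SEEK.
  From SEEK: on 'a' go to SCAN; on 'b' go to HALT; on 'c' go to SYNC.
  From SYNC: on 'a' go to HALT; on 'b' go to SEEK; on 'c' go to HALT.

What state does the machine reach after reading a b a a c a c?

Trace: SCAN -a-> SEEK -b-> HALT -a-> SEEK -a-> SCAN -c-> SYNC -a-> HALT -c-> SEEK

SEEK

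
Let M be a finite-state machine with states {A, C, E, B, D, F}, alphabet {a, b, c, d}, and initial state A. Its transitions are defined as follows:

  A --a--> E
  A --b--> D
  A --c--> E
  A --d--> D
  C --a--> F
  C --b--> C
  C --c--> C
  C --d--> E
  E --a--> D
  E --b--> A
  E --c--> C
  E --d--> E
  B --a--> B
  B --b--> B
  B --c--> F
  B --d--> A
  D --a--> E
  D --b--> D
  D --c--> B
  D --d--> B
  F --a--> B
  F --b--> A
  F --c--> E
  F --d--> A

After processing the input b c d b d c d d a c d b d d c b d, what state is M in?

D

Trace: A -b-> D -c-> B -d-> A -b-> D -d-> B -c-> F -d-> A -d-> D -a-> E -c-> C -d-> E -b-> A -d-> D -d-> B -c-> F -b-> A -d-> D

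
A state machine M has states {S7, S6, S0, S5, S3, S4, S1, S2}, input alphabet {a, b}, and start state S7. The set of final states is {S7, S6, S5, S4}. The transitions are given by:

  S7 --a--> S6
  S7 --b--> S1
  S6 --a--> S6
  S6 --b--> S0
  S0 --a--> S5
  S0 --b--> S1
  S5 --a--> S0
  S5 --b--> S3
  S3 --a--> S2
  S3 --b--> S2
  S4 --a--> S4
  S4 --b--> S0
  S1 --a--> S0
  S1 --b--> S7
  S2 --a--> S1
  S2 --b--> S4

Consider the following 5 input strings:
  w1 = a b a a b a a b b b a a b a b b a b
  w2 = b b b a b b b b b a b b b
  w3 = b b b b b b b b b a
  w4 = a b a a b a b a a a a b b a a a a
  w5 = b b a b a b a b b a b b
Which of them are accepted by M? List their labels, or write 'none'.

w1

w1: Trace: S7 -a-> S6 -b-> S0 -a-> S5 -a-> S0 -b-> S1 -a-> S0 -a-> S5 -b-> S3 -b-> S2 -b-> S4 -a-> S4 -a-> S4 -b-> S0 -a-> S5 -b-> S3 -b-> S2 -a-> S1 -b-> S7  → end S7, accepted
w2: Trace: S7 -b-> S1 -b-> S7 -b-> S1 -a-> S0 -b-> S1 -b-> S7 -b-> S1 -b-> S7 -b-> S1 -a-> S0 -b-> S1 -b-> S7 -b-> S1  → end S1, rejected
w3: Trace: S7 -b-> S1 -b-> S7 -b-> S1 -b-> S7 -b-> S1 -b-> S7 -b-> S1 -b-> S7 -b-> S1 -a-> S0  → end S0, rejected
w4: Trace: S7 -a-> S6 -b-> S0 -a-> S5 -a-> S0 -b-> S1 -a-> S0 -b-> S1 -a-> S0 -a-> S5 -a-> S0 -a-> S5 -b-> S3 -b-> S2 -a-> S1 -a-> S0 -a-> S5 -a-> S0  → end S0, rejected
w5: Trace: S7 -b-> S1 -b-> S7 -a-> S6 -b-> S0 -a-> S5 -b-> S3 -a-> S2 -b-> S4 -b-> S0 -a-> S5 -b-> S3 -b-> S2  → end S2, rejected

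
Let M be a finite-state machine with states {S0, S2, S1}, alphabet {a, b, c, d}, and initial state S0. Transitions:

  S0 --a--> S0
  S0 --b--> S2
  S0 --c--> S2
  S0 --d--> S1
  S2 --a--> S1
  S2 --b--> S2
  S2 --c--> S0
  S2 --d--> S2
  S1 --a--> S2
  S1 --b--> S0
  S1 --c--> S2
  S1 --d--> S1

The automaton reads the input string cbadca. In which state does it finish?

S1

S0 → S2 → S2 → S1 → S1 → S2 → S1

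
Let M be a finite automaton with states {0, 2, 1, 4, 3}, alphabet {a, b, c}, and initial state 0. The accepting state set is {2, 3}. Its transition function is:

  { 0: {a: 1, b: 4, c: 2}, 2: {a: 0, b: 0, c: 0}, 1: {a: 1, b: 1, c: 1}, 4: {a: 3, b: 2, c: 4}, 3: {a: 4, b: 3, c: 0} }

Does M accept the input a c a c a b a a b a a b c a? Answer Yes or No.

No

Trace: 0 -a-> 1 -c-> 1 -a-> 1 -c-> 1 -a-> 1 -b-> 1 -a-> 1 -a-> 1 -b-> 1 -a-> 1 -a-> 1 -b-> 1 -c-> 1 -a-> 1
End state 1 is not accepting.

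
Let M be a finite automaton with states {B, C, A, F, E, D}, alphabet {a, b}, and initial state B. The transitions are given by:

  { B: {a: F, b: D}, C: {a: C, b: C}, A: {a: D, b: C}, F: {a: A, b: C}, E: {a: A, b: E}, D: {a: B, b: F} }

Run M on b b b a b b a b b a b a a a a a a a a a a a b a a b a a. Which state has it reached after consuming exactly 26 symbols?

C

Trace: B -b-> D -b-> F -b-> C -a-> C -b-> C -b-> C -a-> C -b-> C -b-> C -a-> C -b-> C -a-> C -a-> C -a-> C -a-> C -a-> C -a-> C -a-> C -a-> C -a-> C -a-> C -a-> C -b-> C -a-> C -a-> C -b-> C
After 26 symbols: C.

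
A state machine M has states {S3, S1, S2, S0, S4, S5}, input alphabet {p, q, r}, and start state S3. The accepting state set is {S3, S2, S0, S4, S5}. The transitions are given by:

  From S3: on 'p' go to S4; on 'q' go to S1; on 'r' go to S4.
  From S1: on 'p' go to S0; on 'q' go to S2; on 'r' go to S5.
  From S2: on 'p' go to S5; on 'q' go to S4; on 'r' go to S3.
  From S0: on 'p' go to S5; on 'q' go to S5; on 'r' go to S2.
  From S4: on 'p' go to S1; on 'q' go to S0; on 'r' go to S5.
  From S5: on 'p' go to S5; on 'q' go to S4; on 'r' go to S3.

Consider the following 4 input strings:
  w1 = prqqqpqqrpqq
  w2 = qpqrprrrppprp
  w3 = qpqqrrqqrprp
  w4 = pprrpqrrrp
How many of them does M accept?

w1: Trace: S3 -p-> S4 -r-> S5 -q-> S4 -q-> S0 -q-> S5 -p-> S5 -q-> S4 -q-> S0 -r-> S2 -p-> S5 -q-> S4 -q-> S0  → end S0, accepted
w2: Trace: S3 -q-> S1 -p-> S0 -q-> S5 -r-> S3 -p-> S4 -r-> S5 -r-> S3 -r-> S4 -p-> S1 -p-> S0 -p-> S5 -r-> S3 -p-> S4  → end S4, accepted
w3: Trace: S3 -q-> S1 -p-> S0 -q-> S5 -q-> S4 -r-> S5 -r-> S3 -q-> S1 -q-> S2 -r-> S3 -p-> S4 -r-> S5 -p-> S5  → end S5, accepted
w4: Trace: S3 -p-> S4 -p-> S1 -r-> S5 -r-> S3 -p-> S4 -q-> S0 -r-> S2 -r-> S3 -r-> S4 -p-> S1  → end S1, rejected

3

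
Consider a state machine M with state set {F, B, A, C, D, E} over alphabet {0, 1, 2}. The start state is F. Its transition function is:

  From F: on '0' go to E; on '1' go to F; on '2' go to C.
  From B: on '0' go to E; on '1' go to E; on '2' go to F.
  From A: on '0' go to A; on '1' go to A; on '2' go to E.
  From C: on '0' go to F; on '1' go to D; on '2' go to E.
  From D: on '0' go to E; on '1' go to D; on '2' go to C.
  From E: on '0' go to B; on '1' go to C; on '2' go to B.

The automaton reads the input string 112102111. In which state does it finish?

D

F → F → F → C → D → E → B → E → C → D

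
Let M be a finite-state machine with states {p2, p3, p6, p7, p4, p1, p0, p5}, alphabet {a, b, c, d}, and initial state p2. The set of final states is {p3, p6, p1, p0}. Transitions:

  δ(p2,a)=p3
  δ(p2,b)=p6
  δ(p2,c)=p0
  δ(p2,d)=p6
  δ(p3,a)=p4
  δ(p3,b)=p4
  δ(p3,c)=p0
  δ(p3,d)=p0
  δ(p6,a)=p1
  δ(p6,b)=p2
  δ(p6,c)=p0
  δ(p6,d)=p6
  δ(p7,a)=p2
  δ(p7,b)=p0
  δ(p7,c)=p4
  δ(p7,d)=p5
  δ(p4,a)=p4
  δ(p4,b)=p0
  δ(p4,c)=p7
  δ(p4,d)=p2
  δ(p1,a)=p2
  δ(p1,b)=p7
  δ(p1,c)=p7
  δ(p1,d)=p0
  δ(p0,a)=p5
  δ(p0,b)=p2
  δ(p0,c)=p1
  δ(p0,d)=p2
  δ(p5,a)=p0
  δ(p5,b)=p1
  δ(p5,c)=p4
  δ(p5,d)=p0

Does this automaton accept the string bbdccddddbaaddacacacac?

start at p2
read 'b': p2 → p6
read 'b': p6 → p2
read 'd': p2 → p6
read 'c': p6 → p0
read 'c': p0 → p1
read 'd': p1 → p0
read 'd': p0 → p2
read 'd': p2 → p6
read 'd': p6 → p6
read 'b': p6 → p2
read 'a': p2 → p3
read 'a': p3 → p4
read 'd': p4 → p2
read 'd': p2 → p6
read 'a': p6 → p1
read 'c': p1 → p7
read 'a': p7 → p2
read 'c': p2 → p0
read 'a': p0 → p5
read 'c': p5 → p4
read 'a': p4 → p4
read 'c': p4 → p7
End state p7 is not accepting.

No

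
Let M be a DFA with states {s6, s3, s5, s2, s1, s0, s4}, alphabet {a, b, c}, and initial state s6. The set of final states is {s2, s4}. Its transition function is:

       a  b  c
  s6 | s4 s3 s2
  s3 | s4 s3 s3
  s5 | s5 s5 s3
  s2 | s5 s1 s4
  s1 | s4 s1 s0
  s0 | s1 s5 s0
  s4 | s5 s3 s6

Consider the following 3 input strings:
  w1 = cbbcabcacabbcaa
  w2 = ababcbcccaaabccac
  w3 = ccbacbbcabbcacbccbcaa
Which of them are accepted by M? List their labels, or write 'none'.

w1

w1:
  start at s6
  read 'c': s6 → s2
  read 'b': s2 → s1
  read 'b': s1 → s1
  read 'c': s1 → s0
  read 'a': s0 → s1
  read 'b': s1 → s1
  read 'c': s1 → s0
  read 'a': s0 → s1
  read 'c': s1 → s0
  read 'a': s0 → s1
  read 'b': s1 → s1
  read 'b': s1 → s1
  read 'c': s1 → s0
  read 'a': s0 → s1
  read 'a': s1 → s4
  end s4, accepted
w2:
  start at s6
  read 'a': s6 → s4
  read 'b': s4 → s3
  read 'a': s3 → s4
  read 'b': s4 → s3
  read 'c': s3 → s3
  read 'b': s3 → s3
  read 'c': s3 → s3
  read 'c': s3 → s3
  read 'c': s3 → s3
  read 'a': s3 → s4
  read 'a': s4 → s5
  read 'a': s5 → s5
  read 'b': s5 → s5
  read 'c': s5 → s3
  read 'c': s3 → s3
  read 'a': s3 → s4
  read 'c': s4 → s6
  end s6, rejected
w3:
  start at s6
  read 'c': s6 → s2
  read 'c': s2 → s4
  read 'b': s4 → s3
  read 'a': s3 → s4
  read 'c': s4 → s6
  read 'b': s6 → s3
  read 'b': s3 → s3
  read 'c': s3 → s3
  read 'a': s3 → s4
  read 'b': s4 → s3
  read 'b': s3 → s3
  read 'c': s3 → s3
  read 'a': s3 → s4
  read 'c': s4 → s6
  read 'b': s6 → s3
  read 'c': s3 → s3
  read 'c': s3 → s3
  read 'b': s3 → s3
  read 'c': s3 → s3
  read 'a': s3 → s4
  read 'a': s4 → s5
  end s5, rejected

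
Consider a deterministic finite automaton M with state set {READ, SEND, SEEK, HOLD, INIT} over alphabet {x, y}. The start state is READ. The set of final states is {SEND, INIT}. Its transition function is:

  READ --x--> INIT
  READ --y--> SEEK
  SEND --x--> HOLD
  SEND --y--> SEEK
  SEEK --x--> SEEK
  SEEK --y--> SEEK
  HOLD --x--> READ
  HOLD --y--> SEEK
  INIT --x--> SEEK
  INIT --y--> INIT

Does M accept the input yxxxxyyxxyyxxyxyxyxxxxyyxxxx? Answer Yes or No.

No

Trace: READ -y-> SEEK -x-> SEEK -x-> SEEK -x-> SEEK -x-> SEEK -y-> SEEK -y-> SEEK -x-> SEEK -x-> SEEK -y-> SEEK -y-> SEEK -x-> SEEK -x-> SEEK -y-> SEEK -x-> SEEK -y-> SEEK -x-> SEEK -y-> SEEK -x-> SEEK -x-> SEEK -x-> SEEK -x-> SEEK -y-> SEEK -y-> SEEK -x-> SEEK -x-> SEEK -x-> SEEK -x-> SEEK
End state SEEK is not accepting.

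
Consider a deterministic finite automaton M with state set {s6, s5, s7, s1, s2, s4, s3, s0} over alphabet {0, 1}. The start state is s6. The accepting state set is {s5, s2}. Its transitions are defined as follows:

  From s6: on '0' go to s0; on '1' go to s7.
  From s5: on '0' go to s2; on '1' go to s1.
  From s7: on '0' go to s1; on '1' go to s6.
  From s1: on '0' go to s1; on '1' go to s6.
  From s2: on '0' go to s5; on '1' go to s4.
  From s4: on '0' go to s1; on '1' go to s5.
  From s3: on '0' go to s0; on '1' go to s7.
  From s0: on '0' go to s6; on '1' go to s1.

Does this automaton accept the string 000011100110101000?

Trace: s6 -0-> s0 -0-> s6 -0-> s0 -0-> s6 -1-> s7 -1-> s6 -1-> s7 -0-> s1 -0-> s1 -1-> s6 -1-> s7 -0-> s1 -1-> s6 -0-> s0 -1-> s1 -0-> s1 -0-> s1 -0-> s1
End state s1 is not accepting.

No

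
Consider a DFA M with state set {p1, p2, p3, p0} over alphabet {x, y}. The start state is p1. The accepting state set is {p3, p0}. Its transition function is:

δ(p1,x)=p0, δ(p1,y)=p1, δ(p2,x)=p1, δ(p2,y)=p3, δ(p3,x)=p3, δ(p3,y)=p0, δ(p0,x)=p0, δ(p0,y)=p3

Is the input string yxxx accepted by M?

Yes

Trace: p1 -y-> p1 -x-> p0 -x-> p0 -x-> p0
End state p0 is accepting.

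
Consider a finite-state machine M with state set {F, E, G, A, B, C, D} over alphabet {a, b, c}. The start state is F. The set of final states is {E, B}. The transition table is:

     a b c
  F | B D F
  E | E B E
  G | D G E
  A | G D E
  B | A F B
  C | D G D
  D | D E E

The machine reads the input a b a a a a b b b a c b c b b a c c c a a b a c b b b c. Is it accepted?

F → B → F → B → A → G → D → E → B → F → B → B → F → F → D → E → E → E → E → E → E → E → B → A → E → B → F → D → E
End state E is accepting.

Yes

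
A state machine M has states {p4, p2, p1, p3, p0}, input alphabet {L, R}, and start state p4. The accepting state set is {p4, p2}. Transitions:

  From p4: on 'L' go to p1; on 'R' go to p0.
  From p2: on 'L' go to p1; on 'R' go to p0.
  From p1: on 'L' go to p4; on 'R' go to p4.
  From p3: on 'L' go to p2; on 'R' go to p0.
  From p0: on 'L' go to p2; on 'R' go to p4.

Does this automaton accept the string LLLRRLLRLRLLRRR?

No

Trace: p4 -L-> p1 -L-> p4 -L-> p1 -R-> p4 -R-> p0 -L-> p2 -L-> p1 -R-> p4 -L-> p1 -R-> p4 -L-> p1 -L-> p4 -R-> p0 -R-> p4 -R-> p0
End state p0 is not accepting.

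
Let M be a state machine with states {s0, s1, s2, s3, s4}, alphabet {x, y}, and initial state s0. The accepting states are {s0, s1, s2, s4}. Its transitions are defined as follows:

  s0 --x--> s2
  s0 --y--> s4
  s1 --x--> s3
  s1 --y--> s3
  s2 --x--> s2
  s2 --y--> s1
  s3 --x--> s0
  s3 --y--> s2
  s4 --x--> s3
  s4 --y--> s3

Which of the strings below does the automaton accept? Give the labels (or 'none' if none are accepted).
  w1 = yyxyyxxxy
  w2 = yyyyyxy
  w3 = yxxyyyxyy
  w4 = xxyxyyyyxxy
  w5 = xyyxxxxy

w1, w2, w4, w5

w1: s0 → s4 → s3 → s0 → s4 → s3 → s0 → s2 → s2 → s1  → end s1, accepted
w2: s0 → s4 → s3 → s2 → s1 → s3 → s0 → s4  → end s4, accepted
w3: s0 → s4 → s3 → s0 → s4 → s3 → s2 → s2 → s1 → s3  → end s3, rejected
w4: s0 → s2 → s2 → s1 → s3 → s2 → s1 → s3 → s2 → s2 → s2 → s1  → end s1, accepted
w5: s0 → s2 → s1 → s3 → s0 → s2 → s2 → s2 → s1  → end s1, accepted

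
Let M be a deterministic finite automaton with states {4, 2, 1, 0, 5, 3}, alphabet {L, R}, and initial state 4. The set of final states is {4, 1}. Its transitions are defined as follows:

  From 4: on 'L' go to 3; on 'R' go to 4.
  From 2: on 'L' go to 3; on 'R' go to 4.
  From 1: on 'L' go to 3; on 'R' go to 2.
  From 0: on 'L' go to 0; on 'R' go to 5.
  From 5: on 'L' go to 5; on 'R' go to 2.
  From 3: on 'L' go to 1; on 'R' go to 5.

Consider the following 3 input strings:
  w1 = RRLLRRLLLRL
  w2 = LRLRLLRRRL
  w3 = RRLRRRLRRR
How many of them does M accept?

w1:
  start at 4
  read 'R': 4 → 4
  read 'R': 4 → 4
  read 'L': 4 → 3
  read 'L': 3 → 1
  read 'R': 1 → 2
  read 'R': 2 → 4
  read 'L': 4 → 3
  read 'L': 3 → 1
  read 'L': 1 → 3
  read 'R': 3 → 5
  read 'L': 5 → 5
  end 5, rejected
w2:
  start at 4
  read 'L': 4 → 3
  read 'R': 3 → 5
  read 'L': 5 → 5
  read 'R': 5 → 2
  read 'L': 2 → 3
  read 'L': 3 → 1
  read 'R': 1 → 2
  read 'R': 2 → 4
  read 'R': 4 → 4
  read 'L': 4 → 3
  end 3, rejected
w3:
  start at 4
  read 'R': 4 → 4
  read 'R': 4 → 4
  read 'L': 4 → 3
  read 'R': 3 → 5
  read 'R': 5 → 2
  read 'R': 2 → 4
  read 'L': 4 → 3
  read 'R': 3 → 5
  read 'R': 5 → 2
  read 'R': 2 → 4
  end 4, accepted

1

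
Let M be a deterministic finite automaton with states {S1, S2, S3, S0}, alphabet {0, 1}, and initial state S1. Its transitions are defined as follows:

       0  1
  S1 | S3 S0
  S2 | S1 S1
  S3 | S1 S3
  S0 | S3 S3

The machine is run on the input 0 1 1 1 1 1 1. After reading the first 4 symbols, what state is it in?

S3

S1 → S3 → S3 → S3 → S3
After 4 symbols: S3.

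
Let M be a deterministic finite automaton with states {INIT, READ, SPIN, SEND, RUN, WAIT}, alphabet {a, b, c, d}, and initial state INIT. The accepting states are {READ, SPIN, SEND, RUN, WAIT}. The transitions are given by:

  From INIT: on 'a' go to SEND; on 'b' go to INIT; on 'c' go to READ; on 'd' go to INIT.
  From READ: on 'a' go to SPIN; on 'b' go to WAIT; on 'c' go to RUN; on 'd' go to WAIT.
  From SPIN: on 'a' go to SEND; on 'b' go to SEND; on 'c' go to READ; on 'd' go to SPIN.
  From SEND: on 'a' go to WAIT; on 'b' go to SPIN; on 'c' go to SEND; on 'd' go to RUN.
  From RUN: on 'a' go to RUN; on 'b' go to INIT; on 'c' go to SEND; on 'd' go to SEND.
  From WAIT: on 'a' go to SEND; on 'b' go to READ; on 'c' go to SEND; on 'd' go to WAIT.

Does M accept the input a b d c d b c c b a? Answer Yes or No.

Yes

INIT → SEND → SPIN → SPIN → READ → WAIT → READ → RUN → SEND → SPIN → SEND
End state SEND is accepting.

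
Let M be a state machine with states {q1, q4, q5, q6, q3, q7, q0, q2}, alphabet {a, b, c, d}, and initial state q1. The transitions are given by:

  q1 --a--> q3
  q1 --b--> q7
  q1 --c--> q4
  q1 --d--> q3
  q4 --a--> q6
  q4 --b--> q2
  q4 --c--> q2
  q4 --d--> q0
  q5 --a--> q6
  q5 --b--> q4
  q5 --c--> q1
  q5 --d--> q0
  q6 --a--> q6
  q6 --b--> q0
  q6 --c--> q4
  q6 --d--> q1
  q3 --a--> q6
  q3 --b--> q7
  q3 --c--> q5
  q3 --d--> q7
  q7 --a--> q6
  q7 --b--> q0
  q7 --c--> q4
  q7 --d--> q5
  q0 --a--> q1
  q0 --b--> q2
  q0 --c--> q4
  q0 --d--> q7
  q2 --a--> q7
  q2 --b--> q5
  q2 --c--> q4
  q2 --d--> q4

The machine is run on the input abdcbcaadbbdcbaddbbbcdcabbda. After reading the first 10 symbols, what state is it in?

q7

Trace: q1 -a-> q3 -b-> q7 -d-> q5 -c-> q1 -b-> q7 -c-> q4 -a-> q6 -a-> q6 -d-> q1 -b-> q7
After 10 symbols: q7.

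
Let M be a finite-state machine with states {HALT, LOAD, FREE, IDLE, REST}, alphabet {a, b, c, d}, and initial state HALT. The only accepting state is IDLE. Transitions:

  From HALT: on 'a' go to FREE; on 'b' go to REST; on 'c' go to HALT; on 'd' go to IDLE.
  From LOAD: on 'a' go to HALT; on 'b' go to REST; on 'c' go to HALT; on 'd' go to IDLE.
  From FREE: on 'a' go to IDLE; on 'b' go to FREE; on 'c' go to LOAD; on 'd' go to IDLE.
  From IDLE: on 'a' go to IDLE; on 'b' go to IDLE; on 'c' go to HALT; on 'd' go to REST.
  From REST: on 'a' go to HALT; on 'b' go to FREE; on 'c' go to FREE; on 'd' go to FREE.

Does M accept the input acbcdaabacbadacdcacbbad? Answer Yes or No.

No

start at HALT
read 'a': HALT → FREE
read 'c': FREE → LOAD
read 'b': LOAD → REST
read 'c': REST → FREE
read 'd': FREE → IDLE
read 'a': IDLE → IDLE
read 'a': IDLE → IDLE
read 'b': IDLE → IDLE
read 'a': IDLE → IDLE
read 'c': IDLE → HALT
read 'b': HALT → REST
read 'a': REST → HALT
read 'd': HALT → IDLE
read 'a': IDLE → IDLE
read 'c': IDLE → HALT
read 'd': HALT → IDLE
read 'c': IDLE → HALT
read 'a': HALT → FREE
read 'c': FREE → LOAD
read 'b': LOAD → REST
read 'b': REST → FREE
read 'a': FREE → IDLE
read 'd': IDLE → REST
End state REST is not accepting.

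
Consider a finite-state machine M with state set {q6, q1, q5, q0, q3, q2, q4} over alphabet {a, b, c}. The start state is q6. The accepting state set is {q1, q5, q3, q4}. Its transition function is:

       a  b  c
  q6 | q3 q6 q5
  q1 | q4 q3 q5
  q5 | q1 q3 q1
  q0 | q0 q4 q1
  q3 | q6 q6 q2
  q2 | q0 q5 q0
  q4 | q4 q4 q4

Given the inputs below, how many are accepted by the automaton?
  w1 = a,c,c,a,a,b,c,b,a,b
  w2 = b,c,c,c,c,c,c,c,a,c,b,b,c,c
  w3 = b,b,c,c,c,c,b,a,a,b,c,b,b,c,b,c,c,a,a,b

3

w1:
  start at q6
  read 'a': q6 → q3
  read 'c': q3 → q2
  read 'c': q2 → q0
  read 'a': q0 → q0
  read 'a': q0 → q0
  read 'b': q0 → q4
  read 'c': q4 → q4
  read 'b': q4 → q4
  read 'a': q4 → q4
  read 'b': q4 → q4
  end q4, accepted
w2:
  start at q6
  read 'b': q6 → q6
  read 'c': q6 → q5
  read 'c': q5 → q1
  read 'c': q1 → q5
  read 'c': q5 → q1
  read 'c': q1 → q5
  read 'c': q5 → q1
  read 'c': q1 → q5
  read 'a': q5 → q1
  read 'c': q1 → q5
  read 'b': q5 → q3
  read 'b': q3 → q6
  read 'c': q6 → q5
  read 'c': q5 → q1
  end q1, accepted
w3:
  start at q6
  read 'b': q6 → q6
  read 'b': q6 → q6
  read 'c': q6 → q5
  read 'c': q5 → q1
  read 'c': q1 → q5
  read 'c': q5 → q1
  read 'b': q1 → q3
  read 'a': q3 → q6
  read 'a': q6 → q3
  read 'b': q3 → q6
  read 'c': q6 → q5
  read 'b': q5 → q3
  read 'b': q3 → q6
  read 'c': q6 → q5
  read 'b': q5 → q3
  read 'c': q3 → q2
  read 'c': q2 → q0
  read 'a': q0 → q0
  read 'a': q0 → q0
  read 'b': q0 → q4
  end q4, accepted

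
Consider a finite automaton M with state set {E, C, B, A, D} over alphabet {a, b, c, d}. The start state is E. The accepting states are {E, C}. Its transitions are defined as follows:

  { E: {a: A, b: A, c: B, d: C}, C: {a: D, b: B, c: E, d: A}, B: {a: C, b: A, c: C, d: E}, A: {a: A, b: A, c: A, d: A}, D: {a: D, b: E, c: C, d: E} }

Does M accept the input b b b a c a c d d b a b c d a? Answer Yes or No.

E → A → A → A → A → A → A → A → A → A → A → A → A → A → A → A
End state A is not accepting.

No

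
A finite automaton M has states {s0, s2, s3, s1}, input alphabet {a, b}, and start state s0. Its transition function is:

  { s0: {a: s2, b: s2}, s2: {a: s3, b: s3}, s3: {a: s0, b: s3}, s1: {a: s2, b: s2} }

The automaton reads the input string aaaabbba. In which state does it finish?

s0 → s2 → s3 → s0 → s2 → s3 → s3 → s3 → s0

s0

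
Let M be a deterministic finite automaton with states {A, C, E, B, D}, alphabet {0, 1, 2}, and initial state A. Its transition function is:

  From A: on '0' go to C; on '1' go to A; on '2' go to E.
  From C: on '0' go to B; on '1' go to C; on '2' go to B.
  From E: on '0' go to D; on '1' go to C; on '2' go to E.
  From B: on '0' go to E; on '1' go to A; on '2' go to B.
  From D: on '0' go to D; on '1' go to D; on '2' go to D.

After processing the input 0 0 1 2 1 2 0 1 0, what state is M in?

B

A → C → B → A → E → C → B → E → C → B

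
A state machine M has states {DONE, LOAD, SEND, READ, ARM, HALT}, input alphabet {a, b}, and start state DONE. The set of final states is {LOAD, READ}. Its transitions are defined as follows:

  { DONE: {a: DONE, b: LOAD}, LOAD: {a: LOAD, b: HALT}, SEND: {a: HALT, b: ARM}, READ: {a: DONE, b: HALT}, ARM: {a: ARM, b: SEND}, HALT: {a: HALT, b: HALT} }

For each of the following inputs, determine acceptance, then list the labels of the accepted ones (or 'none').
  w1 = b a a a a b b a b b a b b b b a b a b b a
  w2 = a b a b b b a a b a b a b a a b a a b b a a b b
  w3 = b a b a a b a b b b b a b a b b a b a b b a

w1: DONE → LOAD → LOAD → LOAD → LOAD → LOAD → HALT → HALT → HALT → HALT → HALT → HALT → HALT → HALT → HALT → HALT → HALT → HALT → HALT → HALT → HALT → HALT  → end HALT, rejected
w2: DONE → DONE → LOAD → LOAD → HALT → HALT → HALT → HALT → HALT → HALT → HALT → HALT → HALT → HALT → HALT → HALT → HALT → HALT → HALT → HALT → HALT → HALT → HALT → HALT → HALT  → end HALT, rejected
w3: DONE → LOAD → LOAD → HALT → HALT → HALT → HALT → HALT → HALT → HALT → HALT → HALT → HALT → HALT → HALT → HALT → HALT → HALT → HALT → HALT → HALT → HALT → HALT  → end HALT, rejected

none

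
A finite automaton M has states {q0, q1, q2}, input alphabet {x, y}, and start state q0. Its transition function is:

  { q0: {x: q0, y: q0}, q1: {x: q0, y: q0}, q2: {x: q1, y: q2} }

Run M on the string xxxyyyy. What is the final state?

q0

Trace: q0 -x-> q0 -x-> q0 -x-> q0 -y-> q0 -y-> q0 -y-> q0 -y-> q0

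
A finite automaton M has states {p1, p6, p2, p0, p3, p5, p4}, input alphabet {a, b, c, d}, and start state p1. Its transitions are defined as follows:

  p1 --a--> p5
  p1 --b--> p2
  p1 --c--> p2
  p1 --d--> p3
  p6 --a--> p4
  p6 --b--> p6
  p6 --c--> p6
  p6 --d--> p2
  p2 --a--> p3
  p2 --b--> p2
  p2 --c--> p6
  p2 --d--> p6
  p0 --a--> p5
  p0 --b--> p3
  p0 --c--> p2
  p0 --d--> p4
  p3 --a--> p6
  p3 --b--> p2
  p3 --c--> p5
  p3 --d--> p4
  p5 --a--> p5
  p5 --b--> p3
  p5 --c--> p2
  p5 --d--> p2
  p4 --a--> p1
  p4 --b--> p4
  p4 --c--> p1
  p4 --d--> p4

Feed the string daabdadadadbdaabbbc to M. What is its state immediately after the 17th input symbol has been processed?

start at p1
read 'd': p1 → p3
read 'a': p3 → p6
read 'a': p6 → p4
read 'b': p4 → p4
read 'd': p4 → p4
read 'a': p4 → p1
read 'd': p1 → p3
read 'a': p3 → p6
read 'd': p6 → p2
read 'a': p2 → p3
read 'd': p3 → p4
read 'b': p4 → p4
read 'd': p4 → p4
read 'a': p4 → p1
read 'a': p1 → p5
read 'b': p5 → p3
read 'b': p3 → p2
After 17 symbols: p2.

p2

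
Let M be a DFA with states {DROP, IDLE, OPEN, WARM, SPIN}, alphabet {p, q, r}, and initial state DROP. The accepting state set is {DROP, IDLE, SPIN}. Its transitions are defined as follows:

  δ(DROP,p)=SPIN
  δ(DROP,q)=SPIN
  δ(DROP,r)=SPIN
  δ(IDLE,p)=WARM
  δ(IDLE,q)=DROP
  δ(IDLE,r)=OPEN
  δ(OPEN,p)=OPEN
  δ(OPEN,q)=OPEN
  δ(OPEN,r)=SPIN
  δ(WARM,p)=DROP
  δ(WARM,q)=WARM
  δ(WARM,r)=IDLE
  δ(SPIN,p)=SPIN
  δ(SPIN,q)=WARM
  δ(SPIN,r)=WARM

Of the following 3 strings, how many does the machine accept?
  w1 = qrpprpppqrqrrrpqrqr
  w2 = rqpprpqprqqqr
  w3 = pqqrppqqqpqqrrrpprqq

w1: DROP → SPIN → WARM → DROP → SPIN → WARM → DROP → SPIN → SPIN → WARM → IDLE → DROP → SPIN → WARM → IDLE → WARM → WARM → IDLE → DROP → SPIN  → end SPIN, accepted
w2: DROP → SPIN → WARM → DROP → SPIN → WARM → DROP → SPIN → SPIN → WARM → WARM → WARM → WARM → IDLE  → end IDLE, accepted
w3: DROP → SPIN → WARM → WARM → IDLE → WARM → DROP → SPIN → WARM → WARM → DROP → SPIN → WARM → IDLE → OPEN → SPIN → SPIN → SPIN → WARM → WARM → WARM  → end WARM, rejected

2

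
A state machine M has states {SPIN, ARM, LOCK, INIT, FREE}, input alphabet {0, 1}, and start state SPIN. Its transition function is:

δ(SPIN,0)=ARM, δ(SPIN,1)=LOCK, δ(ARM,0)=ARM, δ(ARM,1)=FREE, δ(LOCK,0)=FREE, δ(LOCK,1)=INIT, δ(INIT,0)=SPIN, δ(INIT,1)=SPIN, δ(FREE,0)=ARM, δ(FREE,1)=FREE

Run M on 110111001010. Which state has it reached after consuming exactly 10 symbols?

ARM

Trace: SPIN -1-> LOCK -1-> INIT -0-> SPIN -1-> LOCK -1-> INIT -1-> SPIN -0-> ARM -0-> ARM -1-> FREE -0-> ARM
After 10 symbols: ARM.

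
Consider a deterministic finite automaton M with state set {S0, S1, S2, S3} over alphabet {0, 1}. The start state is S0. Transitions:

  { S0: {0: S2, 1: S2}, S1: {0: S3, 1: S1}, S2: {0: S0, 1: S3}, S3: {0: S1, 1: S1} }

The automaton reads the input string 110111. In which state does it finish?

start at S0
read '1': S0 → S2
read '1': S2 → S3
read '0': S3 → S1
read '1': S1 → S1
read '1': S1 → S1
read '1': S1 → S1

S1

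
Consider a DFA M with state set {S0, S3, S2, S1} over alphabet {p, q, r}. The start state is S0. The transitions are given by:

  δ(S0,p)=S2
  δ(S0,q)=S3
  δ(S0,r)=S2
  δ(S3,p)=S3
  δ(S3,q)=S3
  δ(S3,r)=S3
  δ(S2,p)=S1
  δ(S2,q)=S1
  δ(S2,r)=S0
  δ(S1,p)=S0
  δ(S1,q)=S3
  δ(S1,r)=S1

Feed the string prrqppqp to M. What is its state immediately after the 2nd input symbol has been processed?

S0

start at S0
read 'p': S0 → S2
read 'r': S2 → S0
After 2 symbols: S0.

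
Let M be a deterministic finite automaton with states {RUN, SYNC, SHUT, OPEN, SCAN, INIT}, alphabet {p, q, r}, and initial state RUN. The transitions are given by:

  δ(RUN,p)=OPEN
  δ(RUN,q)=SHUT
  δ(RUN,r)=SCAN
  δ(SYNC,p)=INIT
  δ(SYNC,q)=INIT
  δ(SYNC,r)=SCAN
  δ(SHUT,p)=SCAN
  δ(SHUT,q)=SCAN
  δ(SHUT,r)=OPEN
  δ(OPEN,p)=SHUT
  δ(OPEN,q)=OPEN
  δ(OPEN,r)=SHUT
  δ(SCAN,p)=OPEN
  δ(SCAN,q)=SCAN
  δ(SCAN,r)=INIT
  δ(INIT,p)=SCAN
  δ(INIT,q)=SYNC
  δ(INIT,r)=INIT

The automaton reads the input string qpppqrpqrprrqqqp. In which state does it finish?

start at RUN
read 'q': RUN → SHUT
read 'p': SHUT → SCAN
read 'p': SCAN → OPEN
read 'p': OPEN → SHUT
read 'q': SHUT → SCAN
read 'r': SCAN → INIT
read 'p': INIT → SCAN
read 'q': SCAN → SCAN
read 'r': SCAN → INIT
read 'p': INIT → SCAN
read 'r': SCAN → INIT
read 'r': INIT → INIT
read 'q': INIT → SYNC
read 'q': SYNC → INIT
read 'q': INIT → SYNC
read 'p': SYNC → INIT

INIT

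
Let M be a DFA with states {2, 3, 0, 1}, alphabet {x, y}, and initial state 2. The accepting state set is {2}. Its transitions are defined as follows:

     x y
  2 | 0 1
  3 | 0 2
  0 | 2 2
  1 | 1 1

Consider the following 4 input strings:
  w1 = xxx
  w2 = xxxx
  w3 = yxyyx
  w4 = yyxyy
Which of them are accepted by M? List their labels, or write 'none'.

w2

w1: Trace: 2 -x-> 0 -x-> 2 -x-> 0  → end 0, rejected
w2: Trace: 2 -x-> 0 -x-> 2 -x-> 0 -x-> 2  → end 2, accepted
w3: Trace: 2 -y-> 1 -x-> 1 -y-> 1 -y-> 1 -x-> 1  → end 1, rejected
w4: Trace: 2 -y-> 1 -y-> 1 -x-> 1 -y-> 1 -y-> 1  → end 1, rejected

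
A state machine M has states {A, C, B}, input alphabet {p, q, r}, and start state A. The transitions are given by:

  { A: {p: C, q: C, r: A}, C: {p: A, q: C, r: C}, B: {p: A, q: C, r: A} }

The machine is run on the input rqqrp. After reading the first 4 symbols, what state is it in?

Trace: A -r-> A -q-> C -q-> C -r-> C
After 4 symbols: C.

C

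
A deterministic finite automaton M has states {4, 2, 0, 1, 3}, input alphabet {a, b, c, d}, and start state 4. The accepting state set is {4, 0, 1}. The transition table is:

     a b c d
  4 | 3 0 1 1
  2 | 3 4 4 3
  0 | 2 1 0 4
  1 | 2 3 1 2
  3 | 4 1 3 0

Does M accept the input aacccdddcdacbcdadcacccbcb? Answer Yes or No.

Trace: 4 -a-> 3 -a-> 4 -c-> 1 -c-> 1 -c-> 1 -d-> 2 -d-> 3 -d-> 0 -c-> 0 -d-> 4 -a-> 3 -c-> 3 -b-> 1 -c-> 1 -d-> 2 -a-> 3 -d-> 0 -c-> 0 -a-> 2 -c-> 4 -c-> 1 -c-> 1 -b-> 3 -c-> 3 -b-> 1
End state 1 is accepting.

Yes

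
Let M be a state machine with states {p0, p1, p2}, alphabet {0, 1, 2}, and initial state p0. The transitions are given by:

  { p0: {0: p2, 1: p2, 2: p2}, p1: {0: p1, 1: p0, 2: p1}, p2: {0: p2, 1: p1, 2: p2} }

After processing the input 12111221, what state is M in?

p1

p0 → p2 → p2 → p1 → p0 → p2 → p2 → p2 → p1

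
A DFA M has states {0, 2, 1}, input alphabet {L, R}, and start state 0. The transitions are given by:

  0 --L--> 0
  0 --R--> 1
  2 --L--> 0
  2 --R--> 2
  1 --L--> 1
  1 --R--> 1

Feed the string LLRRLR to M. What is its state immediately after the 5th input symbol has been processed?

start at 0
read 'L': 0 → 0
read 'L': 0 → 0
read 'R': 0 → 1
read 'R': 1 → 1
read 'L': 1 → 1
After 5 symbols: 1.

1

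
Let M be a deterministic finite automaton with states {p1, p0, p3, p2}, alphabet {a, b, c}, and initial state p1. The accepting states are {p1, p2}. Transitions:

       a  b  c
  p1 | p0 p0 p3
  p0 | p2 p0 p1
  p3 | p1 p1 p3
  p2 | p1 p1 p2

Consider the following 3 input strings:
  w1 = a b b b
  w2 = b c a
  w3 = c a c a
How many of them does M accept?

1

w1: p1 → p0 → p0 → p0 → p0  → end p0, rejected
w2: p1 → p0 → p1 → p0  → end p0, rejected
w3: p1 → p3 → p1 → p3 → p1  → end p1, accepted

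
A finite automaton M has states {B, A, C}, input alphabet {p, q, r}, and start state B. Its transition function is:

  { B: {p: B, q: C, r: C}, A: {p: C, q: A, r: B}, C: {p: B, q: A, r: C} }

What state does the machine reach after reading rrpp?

B

Trace: B -r-> C -r-> C -p-> B -p-> B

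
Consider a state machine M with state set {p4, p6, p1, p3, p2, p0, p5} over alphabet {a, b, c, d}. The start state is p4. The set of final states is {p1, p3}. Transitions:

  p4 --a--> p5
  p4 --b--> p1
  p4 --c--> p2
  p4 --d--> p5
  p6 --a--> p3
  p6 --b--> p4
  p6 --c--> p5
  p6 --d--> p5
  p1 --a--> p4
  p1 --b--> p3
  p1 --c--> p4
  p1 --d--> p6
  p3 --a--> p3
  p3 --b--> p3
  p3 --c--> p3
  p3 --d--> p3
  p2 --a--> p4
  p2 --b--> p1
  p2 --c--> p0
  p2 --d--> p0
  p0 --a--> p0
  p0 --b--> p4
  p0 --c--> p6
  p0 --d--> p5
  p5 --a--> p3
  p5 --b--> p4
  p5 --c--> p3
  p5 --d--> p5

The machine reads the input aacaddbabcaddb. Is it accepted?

start at p4
read 'a': p4 → p5
read 'a': p5 → p3
read 'c': p3 → p3
read 'a': p3 → p3
read 'd': p3 → p3
read 'd': p3 → p3
read 'b': p3 → p3
read 'a': p3 → p3
read 'b': p3 → p3
read 'c': p3 → p3
read 'a': p3 → p3
read 'd': p3 → p3
read 'd': p3 → p3
read 'b': p3 → p3
End state p3 is accepting.

Yes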